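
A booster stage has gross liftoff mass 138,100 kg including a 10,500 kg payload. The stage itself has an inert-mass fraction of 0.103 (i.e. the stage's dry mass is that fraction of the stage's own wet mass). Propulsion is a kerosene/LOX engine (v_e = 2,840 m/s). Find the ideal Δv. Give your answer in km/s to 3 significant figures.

Stage wet mass = m₀ − payload = 138,100 − 10,500 = 127,600 kg.
Stage dry mass = ε × stage wet mass = 0.103 × 127,600 = 13,142.8 kg.
Burnout mass m_f = stage dry + payload = 13,142.8 + 10,500 = 23,642.8 kg.
Using Δv = v_e ln(m₀/m_f): Δv = v_e · ln(138,100/23,642.8) = 2840.0 × ln(5.841) = 2840.0 × 1.7649 ≈ 5012 m/s.

Δv ≈ 5.01 km/s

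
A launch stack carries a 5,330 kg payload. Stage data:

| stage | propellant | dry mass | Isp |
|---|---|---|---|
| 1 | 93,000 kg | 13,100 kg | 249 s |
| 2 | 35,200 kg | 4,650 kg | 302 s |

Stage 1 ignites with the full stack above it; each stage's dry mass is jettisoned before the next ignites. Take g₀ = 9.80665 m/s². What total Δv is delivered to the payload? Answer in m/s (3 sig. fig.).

Ignition mass of stage 1 = 93,000+13,100 + 35,200+4,650 + 5,330 = 151,280 kg.
Stage 1: m₀ = 151,280 kg, m_f = 151,280 − 93,000 = 58,280 kg; Δv = 249×9.80665×ln(2.596) = 2441.9×0.9539 ≈ 2329 m/s.
Stage 2: m₀ = 45,180 kg, m_f = 45,180 − 35,200 = 9,980 kg; Δv = 302×9.80665×ln(4.527) = 2961.6×1.5101 ≈ 4472 m/s.
Total Δv = 2329 + 4472 = 6801 m/s.

Δv ≈ 6800 m/s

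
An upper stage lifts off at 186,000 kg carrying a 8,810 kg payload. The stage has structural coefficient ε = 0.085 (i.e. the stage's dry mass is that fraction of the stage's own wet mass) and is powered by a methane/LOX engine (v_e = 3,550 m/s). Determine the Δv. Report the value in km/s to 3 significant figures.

Δv ≈ 7.29 km/s

Stage wet mass = m₀ − payload = 186,000 − 8,810 = 177,190 kg.
Stage dry mass = ε × stage wet mass = 0.085 × 177,190 = 15,061.2 kg.
Burnout mass m_f = stage dry + payload = 15,061.2 + 8,810 = 23,871.2 kg.
By the Tsiolkovsky rocket equation, Δv = v_e · ln(186,000/23,871.2) = 3550.0 × ln(7.792) = 3550.0 × 2.0531 ≈ 7288 m/s.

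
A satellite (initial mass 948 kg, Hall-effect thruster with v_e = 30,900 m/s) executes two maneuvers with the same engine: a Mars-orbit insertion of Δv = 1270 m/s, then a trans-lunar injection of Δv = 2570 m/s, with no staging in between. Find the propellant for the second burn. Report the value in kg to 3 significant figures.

propellant for the second burn ≈ 72.6 kg

After the first burn: m = 948 × exp(−1270/30900.0) = 948 × 0.95973 = 909.824 kg.
After the second burn: m = 909.824 × exp(−2570/30900.0) = 909.824 × 0.92019 = 837.211 kg.
Second-burn propellant = 909.824 − 837.211 = 72.613 kg.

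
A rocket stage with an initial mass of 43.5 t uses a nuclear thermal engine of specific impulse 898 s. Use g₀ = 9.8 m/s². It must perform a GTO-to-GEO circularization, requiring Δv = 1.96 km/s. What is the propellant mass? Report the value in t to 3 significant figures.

propellant mass ≈ 8.69 t

v_e = Isp · g₀ = 898 × 9.8 = 8800.4 m/s.
m₀/m_f = exp(Δv / v_e) = exp(1960 / 8800.4) = exp(0.2227) = 1.2495.
m_f = 43.5 / 1.2495 = 34.8139 t, so propellant = m₀ − m_f = 43.5 − 34.8139 = 8.6861 t.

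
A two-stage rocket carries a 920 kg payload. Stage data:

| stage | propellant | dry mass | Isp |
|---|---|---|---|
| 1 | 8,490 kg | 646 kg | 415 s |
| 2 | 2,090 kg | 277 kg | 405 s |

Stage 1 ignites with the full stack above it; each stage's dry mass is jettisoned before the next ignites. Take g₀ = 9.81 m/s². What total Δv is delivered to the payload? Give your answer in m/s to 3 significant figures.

Ignition mass of stage 1 = 8,490+646 + 2,090+277 + 920 = 12,423 kg.
Stage 1: m₀ = 12,423 kg, m_f = 12,423 − 8,490 = 3,933 kg; Δv = 415×9.81×ln(3.159) = 4071.2×1.1501 ≈ 4682 m/s.
Stage 2: m₀ = 3,287 kg, m_f = 3,287 − 2,090 = 1,197 kg; Δv = 405×9.81×ln(2.746) = 3973.1×1.0102 ≈ 4013 m/s.
Total Δv = 4682 + 4013 = 8695 m/s.

Δv ≈ 8700 m/s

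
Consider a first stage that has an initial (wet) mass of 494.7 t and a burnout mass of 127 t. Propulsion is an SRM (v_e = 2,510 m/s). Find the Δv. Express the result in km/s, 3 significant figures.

Δv = v_e · ln(m₀/m_f) = 2510.0 × ln(3.895) = 2510.0 × 1.3598 ≈ 3413.0 m/s.

Δv ≈ 3.41 km/s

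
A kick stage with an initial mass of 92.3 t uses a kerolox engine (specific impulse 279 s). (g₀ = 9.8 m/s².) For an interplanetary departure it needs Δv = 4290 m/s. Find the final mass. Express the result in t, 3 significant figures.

v_e = Isp · g₀ = 279 × 9.8 = 2734.2 m/s.
m₀/m_f = exp(Δv / v_e) = exp(4290 / 2734.2) = exp(1.5690) = 4.8019.
m_f = m₀ / 4.8019 = 92.3 / 4.8019 = 19.2216 t.

final mass ≈ 19.2 t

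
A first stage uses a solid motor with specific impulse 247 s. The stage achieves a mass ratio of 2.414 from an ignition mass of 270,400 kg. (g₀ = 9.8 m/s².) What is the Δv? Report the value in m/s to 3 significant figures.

v_e = Isp · g₀ = 247 × 9.8 = 2420.6 m/s.
From the ideal rocket equation, Δv = v_e · ln(2.414) = 2420.6 × 0.8813 ≈ 2133.2 m/s.

Δv ≈ 2130 m/s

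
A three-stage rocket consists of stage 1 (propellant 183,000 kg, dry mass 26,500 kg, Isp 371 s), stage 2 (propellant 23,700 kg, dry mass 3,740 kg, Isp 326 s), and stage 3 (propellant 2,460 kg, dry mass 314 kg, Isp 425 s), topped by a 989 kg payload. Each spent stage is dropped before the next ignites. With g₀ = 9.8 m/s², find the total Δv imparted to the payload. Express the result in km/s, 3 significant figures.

Δv ≈ 14.2 km/s

Ignition mass of stage 1 = 183,000+26,500 + 23,700+3,740 + 2,460+314 + 989 = 240,703 kg.
Stage 1: m₀ = 240,703 kg, m_f = 240,703 − 183,000 = 57,703 kg; Δv = 371×9.8×ln(4.171) = 3635.8×1.4283 ≈ 5193 m/s.
Stage 2: m₀ = 31,203 kg, m_f = 31,203 − 23,700 = 7,503 kg; Δv = 326×9.8×ln(4.159) = 3194.8×1.4252 ≈ 4553 m/s.
Stage 3: m₀ = 3,763 kg, m_f = 3,763 − 2,460 = 1,303 kg; Δv = 425×9.8×ln(2.888) = 4165.0×1.0605 ≈ 4417 m/s.
Total Δv = 5193 + 4553 + 4417 = 14163 m/s.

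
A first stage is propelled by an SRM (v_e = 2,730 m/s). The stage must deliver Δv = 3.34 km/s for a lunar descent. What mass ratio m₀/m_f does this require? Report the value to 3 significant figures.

mass ratio ≈ 3.40

Using Δv = v_e ln(m₀/m_f): m₀/m_f = exp(Δv / v_e) = exp(3340 / 2730.0) = exp(1.2234) = 3.3989.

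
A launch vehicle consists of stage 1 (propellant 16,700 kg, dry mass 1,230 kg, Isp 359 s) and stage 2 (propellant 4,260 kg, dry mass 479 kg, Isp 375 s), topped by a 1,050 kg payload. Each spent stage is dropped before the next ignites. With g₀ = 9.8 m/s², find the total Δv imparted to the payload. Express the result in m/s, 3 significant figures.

Δv ≈ 9180 m/s

Ignition mass of stage 1 = 16,700+1,230 + 4,260+479 + 1,050 = 23,719 kg.
Stage 1: m₀ = 23,719 kg, m_f = 23,719 − 16,700 = 7,019 kg; Δv = 359×9.8×ln(3.379) = 3518.2×1.2177 ≈ 4284 m/s.
Stage 2: m₀ = 5,789 kg, m_f = 5,789 − 4,260 = 1,529 kg; Δv = 375×9.8×ln(3.786) = 3675.0×1.3313 ≈ 4893 m/s.
Total Δv = 4284 + 4893 = 9177 m/s.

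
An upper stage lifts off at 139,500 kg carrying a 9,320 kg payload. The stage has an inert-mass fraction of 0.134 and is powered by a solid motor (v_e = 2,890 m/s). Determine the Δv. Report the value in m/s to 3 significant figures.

Δv ≈ 4770 m/s

Stage wet mass = m₀ − payload = 139,500 − 9,320 = 130,180 kg.
Stage dry mass = ε × stage wet mass = 0.134 × 130,180 = 17,444.1 kg.
Burnout mass m_f = stage dry + payload = 17,444.1 + 9,320 = 26,764.1 kg.
Δv = v_e · ln(139,500/26,764.1) = 2890.0 × ln(5.212) = 2890.0 × 1.6510 ≈ 4771 m/s.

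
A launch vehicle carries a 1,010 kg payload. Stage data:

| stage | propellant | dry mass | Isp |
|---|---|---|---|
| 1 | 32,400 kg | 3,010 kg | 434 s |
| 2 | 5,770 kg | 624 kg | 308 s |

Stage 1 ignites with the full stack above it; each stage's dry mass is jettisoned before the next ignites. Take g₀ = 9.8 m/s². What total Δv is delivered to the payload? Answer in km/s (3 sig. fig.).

Δv ≈ 10.6 km/s

Ignition mass of stage 1 = 32,400+3,010 + 5,770+624 + 1,010 = 42,814 kg.
Stage 1: m₀ = 42,814 kg, m_f = 42,814 − 32,400 = 10,414 kg; Δv = 434×9.8×ln(4.111) = 4253.2×1.4137 ≈ 6013 m/s.
Stage 2: m₀ = 7,404 kg, m_f = 7,404 − 5,770 = 1,634 kg; Δv = 308×9.8×ln(4.531) = 3018.4×1.5110 ≈ 4561 m/s.
Total Δv = 6013 + 4561 = 10574 m/s.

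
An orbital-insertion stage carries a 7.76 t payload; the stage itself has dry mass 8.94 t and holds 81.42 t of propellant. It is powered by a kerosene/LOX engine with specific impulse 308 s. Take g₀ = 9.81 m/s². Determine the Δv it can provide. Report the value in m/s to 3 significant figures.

Δv ≈ 5350 m/s

v_e = Isp · g₀ = 308 × 9.81 = 3021.5 m/s.
m₀ = payload + dry + propellant = 7.76 + 8.94 + 81.42 = 98.12 t.
m_f = payload + dry = 7.76 + 8.94 = 16.7 t.
Rocket equation: Δv = v_e · ln(m₀/m_f) = 3021.5 × ln(5.875) = 3021.5 × 1.7708 ≈ 5350.4 m/s.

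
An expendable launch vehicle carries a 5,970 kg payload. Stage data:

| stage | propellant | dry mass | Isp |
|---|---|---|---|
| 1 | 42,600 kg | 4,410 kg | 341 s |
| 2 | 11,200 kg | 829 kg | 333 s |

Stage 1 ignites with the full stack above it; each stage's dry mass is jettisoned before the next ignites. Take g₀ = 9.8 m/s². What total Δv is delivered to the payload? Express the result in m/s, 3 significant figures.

Ignition mass of stage 1 = 42,600+4,410 + 11,200+829 + 5,970 = 65,009 kg.
Stage 1: m₀ = 65,009 kg, m_f = 65,009 − 42,600 = 22,409 kg; Δv = 341×9.8×ln(2.901) = 3341.8×1.0651 ≈ 3559 m/s.
Stage 2: m₀ = 17,999 kg, m_f = 17,999 − 11,200 = 6,799 kg; Δv = 333×9.8×ln(2.647) = 3263.4×0.9735 ≈ 3177 m/s.
Total Δv = 3559 + 3177 = 6736 m/s.

Δv ≈ 6740 m/s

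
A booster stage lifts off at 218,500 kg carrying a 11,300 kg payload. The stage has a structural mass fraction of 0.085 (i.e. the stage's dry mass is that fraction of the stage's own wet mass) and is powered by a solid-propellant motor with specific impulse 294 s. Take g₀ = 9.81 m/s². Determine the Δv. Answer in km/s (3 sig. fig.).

Stage wet mass = m₀ − payload = 218,500 − 11,300 = 207,200 kg.
Stage dry mass = ε × stage wet mass = 0.085 × 207,200 = 17,612 kg.
Burnout mass m_f = stage dry + payload = 17,612 + 11,300 = 28,912 kg.
v_e = Isp · g₀ = 294 × 9.81 = 2884.1 m/s.
Δv = v_e · ln(218,500/28,912) = 2884.1 × ln(7.557) = 2884.1 × 2.0225 ≈ 5833 m/s.

Δv ≈ 5.83 km/s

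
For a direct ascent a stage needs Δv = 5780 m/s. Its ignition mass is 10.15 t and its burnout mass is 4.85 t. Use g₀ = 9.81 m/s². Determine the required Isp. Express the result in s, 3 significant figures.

Isp ≈ 798 s

ln(m₀/m_f) = ln(10150/4850) = ln(2.093) = 0.7385.
v_e = Δv / ln(m₀/m_f) = 5780 / 0.7385 = 7826.7 m/s.
Isp = v_e / g₀ = 7826.7 / 9.81 = 797.8 s.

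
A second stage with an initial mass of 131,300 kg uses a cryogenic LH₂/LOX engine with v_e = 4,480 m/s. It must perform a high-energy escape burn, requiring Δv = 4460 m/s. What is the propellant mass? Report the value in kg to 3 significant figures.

By the Tsiolkovsky rocket equation, m₀/m_f = exp(Δv / v_e) = exp(4460 / 4480.0) = exp(0.9955) = 2.7062.
m_f = 131,300 / 2.7062 = 48,518.2 kg, so propellant = m₀ − m_f = 131,300 − 48,518.2 = 82,781.8 kg.

propellant mass ≈ 82800 kg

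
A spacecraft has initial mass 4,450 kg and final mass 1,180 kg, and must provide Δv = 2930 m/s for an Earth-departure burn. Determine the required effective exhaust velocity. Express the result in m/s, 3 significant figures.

ln(m₀/m_f) = ln(4450/1180) = ln(3.771) = 1.3274.
v_e = Δv / ln(m₀/m_f) = 2930 / 1.3274 = 2207.3 m/s.

v_e ≈ 2210 m/s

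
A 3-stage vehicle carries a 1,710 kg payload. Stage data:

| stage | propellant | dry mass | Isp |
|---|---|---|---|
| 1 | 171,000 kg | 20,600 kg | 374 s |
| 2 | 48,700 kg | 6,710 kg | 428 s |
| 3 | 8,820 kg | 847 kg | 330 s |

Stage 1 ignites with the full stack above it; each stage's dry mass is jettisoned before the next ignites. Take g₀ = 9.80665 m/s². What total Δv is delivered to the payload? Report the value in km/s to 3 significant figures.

Ignition mass of stage 1 = 171,000+20,600 + 48,700+6,710 + 8,820+847 + 1,710 = 258,387 kg.
Stage 1: m₀ = 258,387 kg, m_f = 258,387 − 171,000 = 87,387 kg; Δv = 374×9.80665×ln(2.957) = 3667.7×1.0841 ≈ 3976 m/s.
Stage 2: m₀ = 66,787 kg, m_f = 66,787 − 48,700 = 18,087 kg; Δv = 428×9.80665×ln(3.693) = 4197.2×1.3063 ≈ 5483 m/s.
Stage 3: m₀ = 11,377 kg, m_f = 11,377 − 8,820 = 2,557 kg; Δv = 330×9.80665×ln(4.449) = 3236.2×1.4928 ≈ 4831 m/s.
Total Δv = 3976 + 5483 + 4831 = 14290 m/s.

Δv ≈ 14.3 km/s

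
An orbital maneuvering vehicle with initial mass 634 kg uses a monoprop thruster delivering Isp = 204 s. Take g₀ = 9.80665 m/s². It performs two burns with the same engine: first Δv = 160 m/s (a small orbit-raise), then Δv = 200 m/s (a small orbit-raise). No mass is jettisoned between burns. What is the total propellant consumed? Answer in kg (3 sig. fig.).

v_e = Isp · g₀ = 204 × 9.80665 = 2000.6 m/s.
After the first burn: m = 634 × exp(−160/2000.6) = 634 × 0.92314 = 585.271 kg.
After the second burn: m = 585.271 × exp(−200/2000.6) = 585.271 × 0.90486 = 529.588 kg.
Total propellant = m₀ − m_final = 634 − 529.588 = 104.412 kg.

total propellant consumed ≈ 104 kg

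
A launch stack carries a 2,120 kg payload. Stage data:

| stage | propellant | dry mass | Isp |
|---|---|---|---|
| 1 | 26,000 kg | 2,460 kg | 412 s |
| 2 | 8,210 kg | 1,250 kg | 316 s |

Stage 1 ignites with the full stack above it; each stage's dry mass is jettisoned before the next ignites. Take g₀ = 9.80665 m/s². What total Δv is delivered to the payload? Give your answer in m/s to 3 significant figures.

Δv ≈ 8060 m/s

Ignition mass of stage 1 = 26,000+2,460 + 8,210+1,250 + 2,120 = 40,040 kg.
Stage 1: m₀ = 40,040 kg, m_f = 40,040 − 26,000 = 14,040 kg; Δv = 412×9.80665×ln(2.852) = 4040.3×1.0480 ≈ 4234 m/s.
Stage 2: m₀ = 11,580 kg, m_f = 11,580 − 8,210 = 3,370 kg; Δv = 316×9.80665×ln(3.436) = 3098.9×1.2344 ≈ 3825 m/s.
Total Δv = 4234 + 3825 = 8059 m/s.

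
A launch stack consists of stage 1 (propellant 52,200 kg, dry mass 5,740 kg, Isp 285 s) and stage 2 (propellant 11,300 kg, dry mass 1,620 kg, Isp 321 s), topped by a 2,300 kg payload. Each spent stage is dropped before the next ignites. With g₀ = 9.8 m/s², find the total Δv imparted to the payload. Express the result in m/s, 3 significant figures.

Δv ≈ 7760 m/s

Ignition mass of stage 1 = 52,200+5,740 + 11,300+1,620 + 2,300 = 73,160 kg.
Stage 1: m₀ = 73,160 kg, m_f = 73,160 − 52,200 = 20,960 kg; Δv = 285×9.8×ln(3.49) = 2793.0×1.2500 ≈ 3491 m/s.
Stage 2: m₀ = 15,220 kg, m_f = 15,220 − 11,300 = 3,920 kg; Δv = 321×9.8×ln(3.883) = 3145.8×1.3565 ≈ 4267 m/s.
Total Δv = 3491 + 4267 = 7758 m/s.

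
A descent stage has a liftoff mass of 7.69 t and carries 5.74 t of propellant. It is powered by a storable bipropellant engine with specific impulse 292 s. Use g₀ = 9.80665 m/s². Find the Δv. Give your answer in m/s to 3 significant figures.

v_e = Isp · g₀ = 292 × 9.80665 = 2863.5 m/s.
m_f = m₀ − m_prop = 7.69 − 5.74 = 1.95 t.
Δv = v_e · ln(m₀/m_f) = 2863.5 × ln(3.944) = 2863.5 × 1.3721 ≈ 3929.0 m/s.

Δv ≈ 3930 m/s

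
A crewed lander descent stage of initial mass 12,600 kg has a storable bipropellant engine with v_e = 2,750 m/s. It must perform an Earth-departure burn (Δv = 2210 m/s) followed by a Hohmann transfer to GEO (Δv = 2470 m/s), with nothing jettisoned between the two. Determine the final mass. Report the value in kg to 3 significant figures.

After the first burn: m = 12600 × exp(−2210/2750.0) = 12600 × 0.44770 = 5,641.02 kg.
After the second burn: m = 5,641.02 × exp(−2470/2750.0) = 5,641.02 × 0.40731 = 2,297.64 kg.

final mass ≈ 2300 kg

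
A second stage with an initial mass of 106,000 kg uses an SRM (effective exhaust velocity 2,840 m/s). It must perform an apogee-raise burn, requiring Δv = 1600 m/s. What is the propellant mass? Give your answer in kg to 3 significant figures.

propellant mass ≈ 45700 kg

From the ideal rocket equation, m₀/m_f = exp(Δv / v_e) = exp(1600 / 2840.0) = exp(0.5634) = 1.7566.
m_f = 106,000 / 1.7566 = 60,343.8 kg, so propellant = m₀ − m_f = 106,000 − 60,343.8 = 45,656.2 kg.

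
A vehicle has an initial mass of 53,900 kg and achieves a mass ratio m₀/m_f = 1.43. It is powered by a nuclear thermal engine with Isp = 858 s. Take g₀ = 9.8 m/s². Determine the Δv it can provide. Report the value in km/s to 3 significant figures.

v_e = Isp · g₀ = 858 × 9.8 = 8408.4 m/s.
Δv = v_e · ln(1.43) = 8408.4 × 0.3577 ≈ 3007.5 m/s.

Δv ≈ 3.01 km/s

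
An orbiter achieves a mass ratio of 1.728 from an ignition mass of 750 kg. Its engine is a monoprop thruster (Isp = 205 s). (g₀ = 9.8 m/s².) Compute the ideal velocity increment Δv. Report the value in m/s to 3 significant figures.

v_e = Isp · g₀ = 205 × 9.8 = 2009.0 m/s.
Rocket equation: Δv = v_e · ln(1.728) = 2009.0 × 0.5470 ≈ 1098.9 m/s.

Δv ≈ 1100 m/s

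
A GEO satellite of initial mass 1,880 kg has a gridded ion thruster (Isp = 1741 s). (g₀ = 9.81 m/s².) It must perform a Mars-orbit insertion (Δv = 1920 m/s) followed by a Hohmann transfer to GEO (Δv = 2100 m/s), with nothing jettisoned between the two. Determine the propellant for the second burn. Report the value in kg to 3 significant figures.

v_e = Isp · g₀ = 1741 × 9.81 = 17079.2 m/s.
After the first burn: m = 1880 × exp(−1920/17079.2) = 1880 × 0.89367 = 1,680.1 kg.
After the second burn: m = 1,680.1 × exp(−2100/17079.2) = 1,680.1 × 0.88430 = 1,485.71 kg.
Second-burn propellant = 1,680.1 − 1,485.71 = 194.39 kg.

propellant for the second burn ≈ 194 kg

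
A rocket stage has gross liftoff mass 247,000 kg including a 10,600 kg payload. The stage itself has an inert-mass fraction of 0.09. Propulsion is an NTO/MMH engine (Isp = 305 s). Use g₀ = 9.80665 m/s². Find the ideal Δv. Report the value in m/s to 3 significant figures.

Δv ≈ 6120 m/s

Stage wet mass = m₀ − payload = 247,000 − 10,600 = 236,400 kg.
Stage dry mass = ε × stage wet mass = 0.09 × 236,400 = 21,276 kg.
Burnout mass m_f = stage dry + payload = 21,276 + 10,600 = 31,876 kg.
v_e = Isp · g₀ = 305 × 9.80665 = 2991.0 m/s.
By the Tsiolkovsky rocket equation, Δv = v_e · ln(247,000/31,876) = 2991.0 × ln(7.749) = 2991.0 × 2.0475 ≈ 6124 m/s.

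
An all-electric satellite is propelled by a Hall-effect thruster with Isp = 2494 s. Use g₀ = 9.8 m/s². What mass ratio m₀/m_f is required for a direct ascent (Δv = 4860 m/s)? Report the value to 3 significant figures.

mass ratio ≈ 1.22

v_e = Isp · g₀ = 2494 × 9.8 = 24441.2 m/s.
From the ideal rocket equation, m₀/m_f = exp(Δv / v_e) = exp(4860 / 24441.2) = exp(0.1988) = 1.2200.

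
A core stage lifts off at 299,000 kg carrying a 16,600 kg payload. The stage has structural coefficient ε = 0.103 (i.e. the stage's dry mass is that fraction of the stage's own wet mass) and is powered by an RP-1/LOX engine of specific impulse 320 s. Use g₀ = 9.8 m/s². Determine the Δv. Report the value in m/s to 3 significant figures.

Δv ≈ 5890 m/s

Stage wet mass = m₀ − payload = 299,000 − 16,600 = 282,400 kg.
Stage dry mass = ε × stage wet mass = 0.103 × 282,400 = 29,087.2 kg.
Burnout mass m_f = stage dry + payload = 29,087.2 + 16,600 = 45,687.2 kg.
v_e = Isp · g₀ = 320 × 9.8 = 3136.0 m/s.
Δv = v_e · ln(299,000/45,687.2) = 3136.0 × ln(6.545) = 3136.0 × 1.8786 ≈ 5891 m/s.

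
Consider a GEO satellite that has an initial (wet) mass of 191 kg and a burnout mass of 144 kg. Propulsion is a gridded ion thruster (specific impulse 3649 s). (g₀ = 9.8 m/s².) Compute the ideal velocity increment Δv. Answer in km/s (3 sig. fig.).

v_e = Isp · g₀ = 3649 × 9.8 = 35760.2 m/s.
Δv = v_e · ln(m₀/m_f) = 35760.2 × ln(1.326) = 35760.2 × 0.2825 ≈ 10100.8 m/s.

Δv ≈ 10.1 km/s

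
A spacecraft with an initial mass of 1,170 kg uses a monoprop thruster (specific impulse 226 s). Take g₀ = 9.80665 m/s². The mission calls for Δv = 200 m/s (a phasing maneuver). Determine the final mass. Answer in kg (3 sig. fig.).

final mass ≈ 1070 kg

v_e = Isp · g₀ = 226 × 9.80665 = 2216.3 m/s.
Rocket equation: m₀/m_f = exp(Δv / v_e) = exp(200 / 2216.3) = exp(0.0902) = 1.0944.
m_f = m₀ / 1.0944 = 1,170 / 1.0944 = 1,069.08 kg.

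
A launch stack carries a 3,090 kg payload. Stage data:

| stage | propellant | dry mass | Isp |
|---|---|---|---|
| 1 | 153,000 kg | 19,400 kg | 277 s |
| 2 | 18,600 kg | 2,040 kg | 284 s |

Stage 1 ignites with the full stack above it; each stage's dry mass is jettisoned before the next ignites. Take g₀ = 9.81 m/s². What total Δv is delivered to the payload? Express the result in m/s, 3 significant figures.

Δv ≈ 8380 m/s

Ignition mass of stage 1 = 153,000+19,400 + 18,600+2,040 + 3,090 = 196,130 kg.
Stage 1: m₀ = 196,130 kg, m_f = 196,130 − 153,000 = 43,130 kg; Δv = 277×9.81×ln(4.547) = 2717.4×1.5146 ≈ 4116 m/s.
Stage 2: m₀ = 23,730 kg, m_f = 23,730 − 18,600 = 5,130 kg; Δv = 284×9.81×ln(4.626) = 2786.0×1.5316 ≈ 4267 m/s.
Total Δv = 4116 + 4267 = 8383 m/s.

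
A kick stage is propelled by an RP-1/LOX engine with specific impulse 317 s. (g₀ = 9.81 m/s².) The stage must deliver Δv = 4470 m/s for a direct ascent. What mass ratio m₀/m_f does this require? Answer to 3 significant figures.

v_e = Isp · g₀ = 317 × 9.81 = 3109.8 m/s.
By the Tsiolkovsky rocket equation, m₀/m_f = exp(Δv / v_e) = exp(4470 / 3109.8) = exp(1.4374) = 4.2098.

mass ratio ≈ 4.21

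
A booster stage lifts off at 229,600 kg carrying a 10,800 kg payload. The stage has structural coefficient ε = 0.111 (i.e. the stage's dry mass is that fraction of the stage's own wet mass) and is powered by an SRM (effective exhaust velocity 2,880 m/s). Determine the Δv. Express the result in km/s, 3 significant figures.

Δv ≈ 5.41 km/s

Stage wet mass = m₀ − payload = 229,600 − 10,800 = 218,800 kg.
Stage dry mass = ε × stage wet mass = 0.111 × 218,800 = 24,286.8 kg.
Burnout mass m_f = stage dry + payload = 24,286.8 + 10,800 = 35,086.8 kg.
Δv = v_e · ln(229,600/35,086.8) = 2880.0 × ln(6.544) = 2880.0 × 1.8785 ≈ 5410 m/s.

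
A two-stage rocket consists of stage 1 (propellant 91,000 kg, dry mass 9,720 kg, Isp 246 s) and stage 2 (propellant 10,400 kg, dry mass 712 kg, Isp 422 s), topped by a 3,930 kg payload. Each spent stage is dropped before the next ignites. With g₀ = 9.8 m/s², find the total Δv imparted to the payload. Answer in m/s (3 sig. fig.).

Ignition mass of stage 1 = 91,000+9,720 + 10,400+712 + 3,930 = 115,762 kg.
Stage 1: m₀ = 115,762 kg, m_f = 115,762 − 91,000 = 24,762 kg; Δv = 246×9.8×ln(4.675) = 2410.8×1.5422 ≈ 3718 m/s.
Stage 2: m₀ = 15,042 kg, m_f = 15,042 − 10,400 = 4,642 kg; Δv = 422×9.8×ln(3.24) = 4135.6×1.1757 ≈ 4862 m/s.
Total Δv = 3718 + 4862 = 8580 m/s.

Δv ≈ 8580 m/s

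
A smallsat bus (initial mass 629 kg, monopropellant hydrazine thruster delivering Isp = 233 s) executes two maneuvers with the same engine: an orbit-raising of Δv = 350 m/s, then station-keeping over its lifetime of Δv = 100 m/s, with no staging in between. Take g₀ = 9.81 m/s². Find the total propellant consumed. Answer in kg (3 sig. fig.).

total propellant consumed ≈ 112 kg

v_e = Isp · g₀ = 233 × 9.81 = 2285.7 m/s.
After the first burn: m = 629 × exp(−350/2285.7) = 629 × 0.85802 = 539.695 kg.
After the second burn: m = 539.695 × exp(−100/2285.7) = 539.695 × 0.95719 = 516.591 kg.
Total propellant = m₀ − m_final = 629 − 516.591 = 112.409 kg.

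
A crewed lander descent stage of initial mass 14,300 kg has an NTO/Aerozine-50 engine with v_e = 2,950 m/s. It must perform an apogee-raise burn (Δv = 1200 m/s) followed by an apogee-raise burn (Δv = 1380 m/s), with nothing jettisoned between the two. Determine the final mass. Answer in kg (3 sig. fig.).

After the first burn: m = 14300 × exp(−1200/2950.0) = 14300 × 0.66579 = 9,520.8 kg.
After the second burn: m = 9,520.8 × exp(−1380/2950.0) = 9,520.8 × 0.62638 = 5,963.64 kg.

final mass ≈ 5960 kg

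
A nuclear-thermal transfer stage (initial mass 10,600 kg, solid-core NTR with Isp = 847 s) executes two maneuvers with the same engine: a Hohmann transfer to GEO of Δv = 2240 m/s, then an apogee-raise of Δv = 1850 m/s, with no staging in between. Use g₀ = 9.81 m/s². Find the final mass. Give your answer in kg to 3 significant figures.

v_e = Isp · g₀ = 847 × 9.81 = 8309.1 m/s.
After the first burn: m = 10600 × exp(−2240/8309.1) = 10600 × 0.76370 = 8,095.22 kg.
After the second burn: m = 8,095.22 × exp(−1850/8309.1) = 8,095.22 × 0.80040 = 6,479.41 kg.

final mass ≈ 6480 kg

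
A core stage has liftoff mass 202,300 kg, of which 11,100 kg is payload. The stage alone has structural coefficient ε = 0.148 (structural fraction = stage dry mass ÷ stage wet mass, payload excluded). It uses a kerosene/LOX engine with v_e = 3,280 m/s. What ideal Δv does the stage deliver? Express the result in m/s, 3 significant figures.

Δv ≈ 5370 m/s

Stage wet mass = m₀ − payload = 202,300 − 11,100 = 191,200 kg.
Stage dry mass = ε × stage wet mass = 0.148 × 191,200 = 28,297.6 kg.
Burnout mass m_f = stage dry + payload = 28,297.6 + 11,100 = 39,397.6 kg.
Using Δv = v_e ln(m₀/m_f): Δv = v_e · ln(202,300/39,397.6) = 3280.0 × ln(5.135) = 3280.0 × 1.6360 ≈ 5366 m/s.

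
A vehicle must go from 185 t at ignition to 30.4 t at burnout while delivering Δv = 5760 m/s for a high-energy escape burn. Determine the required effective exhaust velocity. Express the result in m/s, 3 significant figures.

ln(m₀/m_f) = ln(185000/30400) = ln(6.086) = 1.8059.
v_e = Δv / ln(m₀/m_f) = 5760 / 1.8059 = 3189.5 m/s.

v_e ≈ 3190 m/s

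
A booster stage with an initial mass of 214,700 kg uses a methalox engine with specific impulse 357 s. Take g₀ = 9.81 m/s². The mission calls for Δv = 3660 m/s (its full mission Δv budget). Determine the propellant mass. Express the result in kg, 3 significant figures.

v_e = Isp · g₀ = 357 × 9.81 = 3502.2 m/s.
m₀/m_f = exp(Δv / v_e) = exp(3660 / 3502.2) = exp(1.0451) = 2.8436.
m_f = 214,700 / 2.8436 = 75,502.9 kg, so propellant = m₀ − m_f = 214,700 − 75,502.9 = 139,197.1 kg.

propellant mass ≈ 139000 kg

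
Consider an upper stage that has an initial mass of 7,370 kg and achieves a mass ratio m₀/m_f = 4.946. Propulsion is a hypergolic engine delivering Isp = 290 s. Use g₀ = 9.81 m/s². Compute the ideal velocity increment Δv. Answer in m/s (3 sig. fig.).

v_e = Isp · g₀ = 290 × 9.81 = 2844.9 m/s.
Δv = v_e · ln(4.946) = 2844.9 × 1.5986 ≈ 4547.8 m/s.

Δv ≈ 4550 m/s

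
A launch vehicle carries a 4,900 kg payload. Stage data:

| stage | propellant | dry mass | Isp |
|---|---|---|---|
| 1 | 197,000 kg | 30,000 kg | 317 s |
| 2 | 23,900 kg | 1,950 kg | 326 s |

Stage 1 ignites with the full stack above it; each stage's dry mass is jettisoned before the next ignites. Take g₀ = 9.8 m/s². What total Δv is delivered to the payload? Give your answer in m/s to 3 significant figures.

Ignition mass of stage 1 = 197,000+30,000 + 23,900+1,950 + 4,900 = 257,750 kg.
Stage 1: m₀ = 257,750 kg, m_f = 257,750 − 197,000 = 60,750 kg; Δv = 317×9.8×ln(4.243) = 3106.6×1.4452 ≈ 4490 m/s.
Stage 2: m₀ = 30,750 kg, m_f = 30,750 − 23,900 = 6,850 kg; Δv = 326×9.8×ln(4.489) = 3194.8×1.5016 ≈ 4797 m/s.
Total Δv = 4490 + 4797 = 9287 m/s.

Δv ≈ 9290 m/s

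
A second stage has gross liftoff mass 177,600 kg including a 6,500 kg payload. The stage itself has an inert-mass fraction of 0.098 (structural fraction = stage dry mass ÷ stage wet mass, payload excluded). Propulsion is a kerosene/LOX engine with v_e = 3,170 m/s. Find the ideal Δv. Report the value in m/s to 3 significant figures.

Stage wet mass = m₀ − payload = 177,600 − 6,500 = 171,100 kg.
Stage dry mass = ε × stage wet mass = 0.098 × 171,100 = 16,767.8 kg.
Burnout mass m_f = stage dry + payload = 16,767.8 + 6,500 = 23,267.8 kg.
Δv = v_e · ln(177,600/23,267.8) = 3170.0 × ln(7.633) = 3170.0 × 2.0325 ≈ 6443 m/s.

Δv ≈ 6440 m/s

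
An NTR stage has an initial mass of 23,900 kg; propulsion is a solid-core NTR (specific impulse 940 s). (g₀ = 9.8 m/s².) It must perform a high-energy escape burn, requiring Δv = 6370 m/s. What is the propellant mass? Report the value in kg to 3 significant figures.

v_e = Isp · g₀ = 940 × 9.8 = 9212.0 m/s.
Rocket equation: m₀/m_f = exp(Δv / v_e) = exp(6370 / 9212.0) = exp(0.6915) = 1.9967.
m_f = 23,900 / 1.9967 = 11,969.8 kg, so propellant = m₀ − m_f = 23,900 − 11,969.8 = 11,930.2 kg.

propellant mass ≈ 11900 kg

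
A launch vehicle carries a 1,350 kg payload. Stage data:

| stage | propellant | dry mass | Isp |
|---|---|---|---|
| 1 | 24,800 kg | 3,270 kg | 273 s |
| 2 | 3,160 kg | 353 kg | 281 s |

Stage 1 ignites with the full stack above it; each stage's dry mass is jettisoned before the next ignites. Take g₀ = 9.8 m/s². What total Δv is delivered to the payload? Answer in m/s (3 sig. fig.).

Ignition mass of stage 1 = 24,800+3,270 + 3,160+353 + 1,350 = 32,933 kg.
Stage 1: m₀ = 32,933 kg, m_f = 32,933 − 24,800 = 8,133 kg; Δv = 273×9.8×ln(4.049) = 2675.4×1.3985 ≈ 3742 m/s.
Stage 2: m₀ = 4,863 kg, m_f = 4,863 − 3,160 = 1,703 kg; Δv = 281×9.8×ln(2.856) = 2753.8×1.0493 ≈ 2889 m/s.
Total Δv = 3742 + 2889 = 6631 m/s.

Δv ≈ 6630 m/s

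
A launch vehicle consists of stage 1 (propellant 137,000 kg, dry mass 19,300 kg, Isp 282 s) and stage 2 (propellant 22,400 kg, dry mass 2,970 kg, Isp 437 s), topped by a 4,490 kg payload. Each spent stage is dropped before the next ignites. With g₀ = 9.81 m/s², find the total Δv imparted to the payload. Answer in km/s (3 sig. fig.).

Δv ≈ 9.63 km/s

Ignition mass of stage 1 = 137,000+19,300 + 22,400+2,970 + 4,490 = 186,160 kg.
Stage 1: m₀ = 186,160 kg, m_f = 186,160 − 137,000 = 49,160 kg; Δv = 282×9.81×ln(3.787) = 2766.4×1.3315 ≈ 3684 m/s.
Stage 2: m₀ = 29,860 kg, m_f = 29,860 − 22,400 = 7,460 kg; Δv = 437×9.81×ln(4.003) = 4287.0×1.3870 ≈ 5946 m/s.
Total Δv = 3684 + 5946 = 9630 m/s.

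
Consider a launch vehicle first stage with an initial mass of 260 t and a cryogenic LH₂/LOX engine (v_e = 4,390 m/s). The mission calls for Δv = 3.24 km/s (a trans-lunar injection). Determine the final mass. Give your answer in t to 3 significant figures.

Rocket equation: m₀/m_f = exp(Δv / v_e) = exp(3240 / 4390.0) = exp(0.7380) = 2.0918.
m_f = m₀ / 2.0918 = 260 / 2.0918 = 124.295 t.

final mass ≈ 124 t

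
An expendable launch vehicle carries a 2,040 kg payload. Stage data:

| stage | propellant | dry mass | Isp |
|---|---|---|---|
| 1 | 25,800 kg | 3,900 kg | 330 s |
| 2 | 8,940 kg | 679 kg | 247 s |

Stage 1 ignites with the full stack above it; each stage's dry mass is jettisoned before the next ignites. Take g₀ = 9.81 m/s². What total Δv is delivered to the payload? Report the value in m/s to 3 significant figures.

Δv ≈ 6690 m/s

Ignition mass of stage 1 = 25,800+3,900 + 8,940+679 + 2,040 = 41,359 kg.
Stage 1: m₀ = 41,359 kg, m_f = 41,359 − 25,800 = 15,559 kg; Δv = 330×9.81×ln(2.658) = 3237.3×0.9777 ≈ 3165 m/s.
Stage 2: m₀ = 11,659 kg, m_f = 11,659 − 8,940 = 2,719 kg; Δv = 247×9.81×ln(4.288) = 2423.1×1.4558 ≈ 3528 m/s.
Total Δv = 3165 + 3528 = 6693 m/s.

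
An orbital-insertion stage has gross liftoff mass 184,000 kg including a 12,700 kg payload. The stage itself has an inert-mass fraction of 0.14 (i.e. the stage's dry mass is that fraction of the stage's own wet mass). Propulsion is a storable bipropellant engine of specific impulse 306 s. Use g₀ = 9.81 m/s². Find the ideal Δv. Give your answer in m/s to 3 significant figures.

Stage wet mass = m₀ − payload = 184,000 − 12,700 = 171,300 kg.
Stage dry mass = ε × stage wet mass = 0.14 × 171,300 = 23,982 kg.
Burnout mass m_f = stage dry + payload = 23,982 + 12,700 = 36,682 kg.
v_e = Isp · g₀ = 306 × 9.81 = 3001.9 m/s.
Using Δv = v_e ln(m₀/m_f): Δv = v_e · ln(184,000/36,682) = 3001.9 × ln(5.016) = 3001.9 × 1.6126 ≈ 4841 m/s.

Δv ≈ 4840 m/s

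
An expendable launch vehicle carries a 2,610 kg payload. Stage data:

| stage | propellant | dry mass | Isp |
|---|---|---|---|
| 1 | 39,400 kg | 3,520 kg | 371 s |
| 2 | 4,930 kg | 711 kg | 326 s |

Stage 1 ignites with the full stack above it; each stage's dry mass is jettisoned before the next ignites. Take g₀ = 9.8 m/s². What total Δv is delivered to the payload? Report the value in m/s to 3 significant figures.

Δv ≈ 8250 m/s

Ignition mass of stage 1 = 39,400+3,520 + 4,930+711 + 2,610 = 51,171 kg.
Stage 1: m₀ = 51,171 kg, m_f = 51,171 − 39,400 = 11,771 kg; Δv = 371×9.8×ln(4.347) = 3635.8×1.4695 ≈ 5343 m/s.
Stage 2: m₀ = 8,251 kg, m_f = 8,251 − 4,930 = 3,321 kg; Δv = 326×9.8×ln(2.484) = 3194.8×0.9101 ≈ 2907 m/s.
Total Δv = 5343 + 2907 = 8250 m/s.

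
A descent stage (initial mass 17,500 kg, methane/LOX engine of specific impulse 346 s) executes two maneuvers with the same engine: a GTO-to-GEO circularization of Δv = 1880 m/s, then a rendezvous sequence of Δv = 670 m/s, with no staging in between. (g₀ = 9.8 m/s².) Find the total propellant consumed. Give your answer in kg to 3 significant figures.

total propellant consumed ≈ 9250 kg

v_e = Isp · g₀ = 346 × 9.8 = 3390.8 m/s.
After the first burn: m = 17500 × exp(−1880/3390.8) = 17500 × 0.57439 = 10,051.8 kg.
After the second burn: m = 10,051.8 × exp(−670/3390.8) = 10,051.8 × 0.82070 = 8,249.51 kg.
Total propellant = m₀ − m_final = 17500 − 8,249.51 = 9,250.49 kg.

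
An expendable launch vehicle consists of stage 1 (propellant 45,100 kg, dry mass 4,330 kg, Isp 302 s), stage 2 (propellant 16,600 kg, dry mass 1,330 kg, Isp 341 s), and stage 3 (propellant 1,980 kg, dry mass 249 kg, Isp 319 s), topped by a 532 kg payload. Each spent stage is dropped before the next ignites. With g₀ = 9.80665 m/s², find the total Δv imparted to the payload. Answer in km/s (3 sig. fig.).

Ignition mass of stage 1 = 45,100+4,330 + 16,600+1,330 + 1,980+249 + 532 = 70,121 kg.
Stage 1: m₀ = 70,121 kg, m_f = 70,121 − 45,100 = 25,021 kg; Δv = 302×9.80665×ln(2.802) = 2961.6×1.0305 ≈ 3052 m/s.
Stage 2: m₀ = 20,691 kg, m_f = 20,691 − 16,600 = 4,091 kg; Δv = 341×9.80665×ln(5.058) = 3344.1×1.6209 ≈ 5420 m/s.
Stage 3: m₀ = 2,761 kg, m_f = 2,761 − 1,980 = 781 kg; Δv = 319×9.80665×ln(3.535) = 3128.3×1.2628 ≈ 3950 m/s.
Total Δv = 3052 + 5420 + 3950 = 12422 m/s.

Δv ≈ 12.4 km/s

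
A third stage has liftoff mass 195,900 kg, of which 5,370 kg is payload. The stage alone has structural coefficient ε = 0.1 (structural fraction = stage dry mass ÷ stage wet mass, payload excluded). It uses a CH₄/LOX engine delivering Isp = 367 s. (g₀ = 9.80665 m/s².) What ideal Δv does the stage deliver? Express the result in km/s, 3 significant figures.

Stage wet mass = m₀ − payload = 195,900 − 5,370 = 190,530 kg.
Stage dry mass = ε × stage wet mass = 0.1 × 190,530 = 19,053 kg.
Burnout mass m_f = stage dry + payload = 19,053 + 5,370 = 24,423 kg.
v_e = Isp · g₀ = 367 × 9.80665 = 3599.0 m/s.
Δv = v_e · ln(195,900/24,423) = 3599.0 × ln(8.021) = 3599.0 × 2.0821 ≈ 7493 m/s.

Δv ≈ 7.49 km/s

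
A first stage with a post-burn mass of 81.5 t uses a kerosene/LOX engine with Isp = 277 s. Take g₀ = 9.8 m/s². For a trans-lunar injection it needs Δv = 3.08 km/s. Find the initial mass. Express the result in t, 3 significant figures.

initial mass ≈ 253 t

v_e = Isp · g₀ = 277 × 9.8 = 2714.6 m/s.
m₀/m_f = exp(Δv / v_e) = exp(3080 / 2714.6) = exp(1.1346) = 3.1099.
m₀ = m_f × 3.1099 = 81.5 × 3.1099 = 253.457 t.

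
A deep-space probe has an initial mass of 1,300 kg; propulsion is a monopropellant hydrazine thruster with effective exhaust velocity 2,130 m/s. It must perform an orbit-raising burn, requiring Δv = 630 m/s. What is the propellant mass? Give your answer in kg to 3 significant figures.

propellant mass ≈ 333 kg

By the Tsiolkovsky rocket equation, m₀/m_f = exp(Δv / v_e) = exp(630 / 2130.0) = exp(0.2958) = 1.3442.
m_f = 1,300 / 1.3442 = 967.118 kg, so propellant = m₀ − m_f = 1,300 − 967.118 = 332.882 kg.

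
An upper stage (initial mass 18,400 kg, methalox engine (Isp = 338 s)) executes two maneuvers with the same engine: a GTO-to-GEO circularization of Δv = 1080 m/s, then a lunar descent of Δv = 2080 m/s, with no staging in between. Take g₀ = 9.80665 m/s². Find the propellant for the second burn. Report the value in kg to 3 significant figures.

v_e = Isp · g₀ = 338 × 9.80665 = 3314.6 m/s.
After the first burn: m = 18400 × exp(−1080/3314.6) = 18400 × 0.72193 = 13,283.5 kg.
After the second burn: m = 13,283.5 × exp(−2080/3314.6) = 13,283.5 × 0.53392 = 7,092.33 kg.
Second-burn propellant = 13,283.5 − 7,092.33 = 6,191.17 kg.

propellant for the second burn ≈ 6190 kg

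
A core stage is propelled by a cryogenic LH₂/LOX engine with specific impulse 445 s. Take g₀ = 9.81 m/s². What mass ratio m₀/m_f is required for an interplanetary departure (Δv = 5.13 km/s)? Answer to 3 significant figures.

mass ratio ≈ 3.24

v_e = Isp · g₀ = 445 × 9.81 = 4365.4 m/s.
Using Δv = v_e ln(m₀/m_f): m₀/m_f = exp(Δv / v_e) = exp(5130 / 4365.4) = exp(1.1751) = 3.2386.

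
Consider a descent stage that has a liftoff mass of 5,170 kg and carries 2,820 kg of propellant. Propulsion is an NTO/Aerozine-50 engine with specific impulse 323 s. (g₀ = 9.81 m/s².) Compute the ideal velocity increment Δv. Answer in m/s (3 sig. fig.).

v_e = Isp · g₀ = 323 × 9.81 = 3168.6 m/s.
m_f = m₀ − m_prop = 5,170 − 2,820 = 2,350 kg.
Using Δv = v_e ln(m₀/m_f): Δv = v_e · ln(m₀/m_f) = 3168.6 × ln(2.2) = 3168.6 × 0.7885 ≈ 2498.3 m/s.

Δv ≈ 2500 m/s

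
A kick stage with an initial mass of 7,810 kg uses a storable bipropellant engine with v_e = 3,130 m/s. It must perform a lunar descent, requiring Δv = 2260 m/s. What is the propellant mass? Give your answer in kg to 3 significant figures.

Using Δv = v_e ln(m₀/m_f): m₀/m_f = exp(Δv / v_e) = exp(2260 / 3130.0) = exp(0.7220) = 2.0586.
m_f = 7,810 / 2.0586 = 3,793.84 kg, so propellant = m₀ − m_f = 7,810 − 3,793.84 = 4,016.16 kg.

propellant mass ≈ 4020 kg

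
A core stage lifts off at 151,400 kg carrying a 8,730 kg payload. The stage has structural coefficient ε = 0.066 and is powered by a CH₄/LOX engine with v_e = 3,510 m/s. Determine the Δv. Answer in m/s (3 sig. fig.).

Δv ≈ 7450 m/s

Stage wet mass = m₀ − payload = 151,400 − 8,730 = 142,670 kg.
Stage dry mass = ε × stage wet mass = 0.066 × 142,670 = 9,416.22 kg.
Burnout mass m_f = stage dry + payload = 9,416.22 + 8,730 = 18,146.22 kg.
Δv = v_e · ln(151,400/18,146.22) = 3510.0 × ln(8.343) = 3510.0 × 2.1215 ≈ 7446 m/s.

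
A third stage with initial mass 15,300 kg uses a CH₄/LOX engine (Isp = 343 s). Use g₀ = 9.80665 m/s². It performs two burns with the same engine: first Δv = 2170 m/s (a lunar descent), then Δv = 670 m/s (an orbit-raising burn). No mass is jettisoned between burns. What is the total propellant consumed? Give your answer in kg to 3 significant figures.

total propellant consumed ≈ 8720 kg

v_e = Isp · g₀ = 343 × 9.80665 = 3363.7 m/s.
After the first burn: m = 15300 × exp(−2170/3363.7) = 15300 × 0.52460 = 8,026.38 kg.
After the second burn: m = 8,026.38 × exp(−670/3363.7) = 8,026.38 × 0.81940 = 6,576.82 kg.
Total propellant = m₀ − m_final = 15300 − 6,576.82 = 8,723.18 kg.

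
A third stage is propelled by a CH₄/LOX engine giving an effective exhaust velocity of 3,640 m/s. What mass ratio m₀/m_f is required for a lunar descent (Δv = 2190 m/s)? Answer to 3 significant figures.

mass ratio ≈ 1.83

m₀/m_f = exp(Δv / v_e) = exp(2190 / 3640.0) = exp(0.6016) = 1.8251.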